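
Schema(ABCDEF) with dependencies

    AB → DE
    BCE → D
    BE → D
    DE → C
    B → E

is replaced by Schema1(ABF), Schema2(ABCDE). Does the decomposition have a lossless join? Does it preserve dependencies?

lossless and dependency-preserving

Lossless test: (AB)⁺ = {ABCDE}, which contains all of one fragment — lossless.
Dependency preservation: every FD's attributes lie within a single fragment, so each can be enforced locally — preserved.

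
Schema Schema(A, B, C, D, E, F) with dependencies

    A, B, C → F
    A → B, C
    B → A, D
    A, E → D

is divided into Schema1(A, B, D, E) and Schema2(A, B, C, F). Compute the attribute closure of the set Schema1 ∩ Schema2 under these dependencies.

Schema1 ∩ Schema2 = {A, B}.
A → B, C applies, adding C
B → A, D applies, adding D
A, B, C → F applies, adding F
Closure: {A, B, C, D, F}.

A, B, C, D, F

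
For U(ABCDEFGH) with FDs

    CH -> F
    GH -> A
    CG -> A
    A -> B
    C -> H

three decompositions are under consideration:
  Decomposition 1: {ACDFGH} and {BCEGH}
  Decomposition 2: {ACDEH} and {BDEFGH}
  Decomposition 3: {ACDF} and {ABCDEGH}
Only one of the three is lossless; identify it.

Decomposition 3

Decomposition 1: common = {CGH}, closure = {ABCFGH} → lossy.
Decomposition 2: common = {DEH}, closure = {DEH} → lossy.
Decomposition 3: common = {ACD}, closure = {ABCDFH} → lossless.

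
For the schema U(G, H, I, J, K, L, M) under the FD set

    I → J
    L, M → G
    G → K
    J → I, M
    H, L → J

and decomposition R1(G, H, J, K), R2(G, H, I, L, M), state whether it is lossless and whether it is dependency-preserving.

Lossless test: (G, H)⁺ = {G, H, K}, which is a superkey of neither fragment — lossy.
Dependency preservation: the restricted closure of {I} across the fragments never reaches {J}, so I → J cannot be enforced without a join — not preserved.

lossy and not dependency-preserving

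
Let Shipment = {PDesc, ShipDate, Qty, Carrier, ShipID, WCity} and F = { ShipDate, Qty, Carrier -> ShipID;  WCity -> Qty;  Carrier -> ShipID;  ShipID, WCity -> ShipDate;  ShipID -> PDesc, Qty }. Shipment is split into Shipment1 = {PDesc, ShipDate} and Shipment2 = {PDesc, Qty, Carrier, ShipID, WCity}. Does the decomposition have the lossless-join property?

No

Common attributes: Shipment1 ∩ Shipment2 = {PDesc}.
No dependency enlarges {PDesc}, so (PDesc)⁺ = {PDesc}.
The closure contains neither all of Shipment1 = {PDesc, ShipDate} nor all of Shipment2 = {PDesc, Qty, Carrier, ShipID, WCity}, so the common attributes are not a superkey of either fragment. The join is lossy.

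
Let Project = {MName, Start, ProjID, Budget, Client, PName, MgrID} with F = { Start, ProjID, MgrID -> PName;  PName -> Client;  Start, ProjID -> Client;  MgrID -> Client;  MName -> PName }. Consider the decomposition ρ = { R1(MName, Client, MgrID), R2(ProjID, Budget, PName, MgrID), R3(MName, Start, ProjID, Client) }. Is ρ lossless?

No

Chase test. Columns are MName, Start, ProjID, Budget, Client, PName, MgrID; row i has aⱼ where attribute j ∈ Ri, else bᵢⱼ.
Initial tableau (one row per fragment):
  row 1: a1 b12 b13 b14 a5 b16 a7
  row 2: b21 b22 a3 a4 b25 a6 a7
  row 3: a1 a2 a3 b34 a5 b36 b37
Rows 1 and 2 agree on MgrID; apply MgrID→Client and equate their Client entries.
Rows 1 and 3 agree on MName; apply MName→PName and equate their PName entries.
No row becomes fully distinguished — the join is lossy.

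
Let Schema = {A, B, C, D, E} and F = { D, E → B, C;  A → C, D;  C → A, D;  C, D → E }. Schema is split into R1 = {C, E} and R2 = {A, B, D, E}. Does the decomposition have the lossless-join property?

Common attributes: R1 ∩ R2 = {E}.
No dependency enlarges {E}, so (E)⁺ = {E}.
The closure contains neither all of R1 = {C, E} nor all of R2 = {A, B, D, E}, so the common attributes are not a superkey of either fragment. The join is lossy.

No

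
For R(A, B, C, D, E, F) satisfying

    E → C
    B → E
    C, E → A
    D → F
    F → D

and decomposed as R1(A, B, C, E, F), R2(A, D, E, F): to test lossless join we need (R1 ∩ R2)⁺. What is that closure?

A, C, D, E, F

R1 ∩ R2 = {A, E, F}.
E → C applies, adding C
F → D applies, adding D
Closure: {A, C, D, E, F}.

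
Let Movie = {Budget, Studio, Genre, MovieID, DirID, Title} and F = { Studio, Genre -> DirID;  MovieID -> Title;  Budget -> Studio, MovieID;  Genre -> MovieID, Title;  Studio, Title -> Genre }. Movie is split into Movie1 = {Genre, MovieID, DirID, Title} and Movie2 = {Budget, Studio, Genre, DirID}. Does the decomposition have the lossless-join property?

Common attributes: Movie1 ∩ Movie2 = {Genre, DirID}.
Closure of {Genre, DirID}: Genre → MovieID, Title applies, adding MovieID, Title. So (Genre, DirID)⁺ = {Genre, MovieID, DirID, Title}.
This closure contains every attribute of Movie1, so Movie1 ∩ Movie2 → Movie1. The join is lossless.

Yes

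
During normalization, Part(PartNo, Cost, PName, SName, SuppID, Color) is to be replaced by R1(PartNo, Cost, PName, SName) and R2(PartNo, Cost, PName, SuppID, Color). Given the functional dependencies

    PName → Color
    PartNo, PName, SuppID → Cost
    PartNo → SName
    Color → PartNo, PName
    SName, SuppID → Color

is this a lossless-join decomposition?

Common attributes: R1 ∩ R2 = {PartNo, Cost, PName}.
Closure of {PartNo, Cost, PName}: PName → Color applies, adding Color; PartNo → SName applies, adding SName. So (PartNo, Cost, PName)⁺ = {PartNo, Cost, PName, SName, Color}.
This closure contains every attribute of R1, so R1 ∩ R2 → R1. The join is lossless.

Yes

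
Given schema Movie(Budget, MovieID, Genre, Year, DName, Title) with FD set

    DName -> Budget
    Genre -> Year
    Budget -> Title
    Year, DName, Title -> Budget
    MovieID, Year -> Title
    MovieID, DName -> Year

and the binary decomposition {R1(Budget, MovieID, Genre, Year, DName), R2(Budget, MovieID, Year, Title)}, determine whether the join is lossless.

Yes

Common attributes: R1 ∩ R2 = {Budget, MovieID, Year}.
Closure of {Budget, MovieID, Year}: Budget → Title applies, adding Title. So (Budget, MovieID, Year)⁺ = {Budget, MovieID, Year, Title}.
This closure contains every attribute of R2, so R1 ∩ R2 → R2. The join is lossless.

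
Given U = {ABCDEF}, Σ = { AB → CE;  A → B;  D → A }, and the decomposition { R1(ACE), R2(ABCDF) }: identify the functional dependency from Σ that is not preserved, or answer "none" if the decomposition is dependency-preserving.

none

AB → CE: restricted closure across fragments reaches CE.
A → B lies within R2.
D → A lies within R2.
Every dependency is enforceable on the fragments, so the decomposition is dependency-preserving.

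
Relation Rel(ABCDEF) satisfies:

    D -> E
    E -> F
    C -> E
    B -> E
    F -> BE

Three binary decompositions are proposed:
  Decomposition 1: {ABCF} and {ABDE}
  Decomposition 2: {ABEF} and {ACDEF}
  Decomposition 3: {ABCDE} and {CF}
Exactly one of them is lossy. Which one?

Decomposition 1

Decomposition 1: common = {AB}, closure = {ABEF} → lossy.
Decomposition 2: common = {AEF}, closure = {ABEF} → lossless.
Decomposition 3: common = {C}, closure = {BCEF} → lossless.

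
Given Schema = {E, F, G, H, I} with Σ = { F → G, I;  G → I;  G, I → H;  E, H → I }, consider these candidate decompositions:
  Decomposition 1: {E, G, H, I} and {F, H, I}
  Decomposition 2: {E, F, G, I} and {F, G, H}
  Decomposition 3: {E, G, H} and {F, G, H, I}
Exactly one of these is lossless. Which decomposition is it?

Decomposition 2

Decomposition 1: common = {H, I}, closure = {H, I} → lossy.
Decomposition 2: common = {F, G}, closure = {F, G, H, I} → lossless.
Decomposition 3: common = {G, H}, closure = {G, H, I} → lossy.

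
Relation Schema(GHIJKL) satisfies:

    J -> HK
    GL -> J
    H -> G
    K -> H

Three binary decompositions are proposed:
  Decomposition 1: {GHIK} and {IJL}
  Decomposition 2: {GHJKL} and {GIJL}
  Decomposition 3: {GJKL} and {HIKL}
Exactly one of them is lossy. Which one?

Decomposition 1

Decomposition 1: common = {I}, closure = {I} → lossy.
Decomposition 2: common = {GJL}, closure = {GHJKL} → lossless.
Decomposition 3: common = {KL}, closure = {GHJKL} → lossless.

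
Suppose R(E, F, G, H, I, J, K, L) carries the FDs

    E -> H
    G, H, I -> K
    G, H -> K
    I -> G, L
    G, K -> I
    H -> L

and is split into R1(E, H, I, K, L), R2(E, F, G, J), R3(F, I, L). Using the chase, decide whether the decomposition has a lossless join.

No

Chase test. Columns are E, F, G, H, I, J, K, L; row i has aⱼ where attribute j ∈ Ri, else bᵢⱼ.
Initial tableau (one row per fragment):
  row 1: a1 b12 b13 a4 a5 b16 a7 a8
  row 2: a1 a2 a3 b24 b25 a6 b27 b28
  row 3: b31 a2 b33 b34 a5 b36 b37 a8
Rows 1 and 2 agree on E; apply E→H and equate their H entries.
Rows 1 and 3 agree on I; apply I→G, L and equate their G, L entries.
Rows 1 and 2 agree on H; apply H→L and equate their L entries.
No row becomes fully distinguished — the join is lossy.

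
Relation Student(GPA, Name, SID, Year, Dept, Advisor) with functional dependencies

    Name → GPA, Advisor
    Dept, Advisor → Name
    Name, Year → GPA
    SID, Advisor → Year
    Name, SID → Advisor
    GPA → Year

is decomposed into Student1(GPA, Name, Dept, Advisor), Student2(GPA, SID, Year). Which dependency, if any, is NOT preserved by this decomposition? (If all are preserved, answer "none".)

SID, Advisor → Year

Check SID, Advisor → Year: no single fragment contains all of {SID, Year, Advisor}, and the restricted closure of {SID, Advisor} across the fragments never reaches {Year}.
Name → GPA, Advisor is preserved.
Dept, Advisor → Name is preserved.
Name, Year → GPA is preserved.
Name, SID → Advisor is preserved.
GPA → Year is preserved.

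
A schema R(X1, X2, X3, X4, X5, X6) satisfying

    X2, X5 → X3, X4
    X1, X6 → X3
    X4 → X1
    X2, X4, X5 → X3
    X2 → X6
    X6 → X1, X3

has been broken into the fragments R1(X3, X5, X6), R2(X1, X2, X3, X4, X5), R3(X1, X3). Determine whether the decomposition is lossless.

Chase test. Columns are X1, X2, X3, X4, X5, X6; row i has aⱼ where attribute j ∈ Ri, else bᵢⱼ.
Initial tableau (one row per fragment):
  row 1: b11 b12 a3 b14 a5 a6
  row 2: a1 a2 a3 a4 a5 b26
  row 3: a1 b32 a3 b34 b35 b36
No row becomes fully distinguished — the join is lossy.

No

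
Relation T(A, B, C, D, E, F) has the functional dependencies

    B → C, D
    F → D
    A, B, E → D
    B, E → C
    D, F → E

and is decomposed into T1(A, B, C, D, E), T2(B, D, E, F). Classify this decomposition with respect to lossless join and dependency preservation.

lossy but dependency-preserving

Lossless test: (B, D, E)⁺ = {B, C, D, E}, which is a superkey of neither fragment — lossy.
Dependency preservation: every FD's attributes lie within a single fragment, so each can be enforced locally — preserved.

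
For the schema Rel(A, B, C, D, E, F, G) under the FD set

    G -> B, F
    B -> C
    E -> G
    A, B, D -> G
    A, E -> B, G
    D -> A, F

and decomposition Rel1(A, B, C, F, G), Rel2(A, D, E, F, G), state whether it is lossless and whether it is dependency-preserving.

lossless but not dependency-preserving

Lossless test: (A, F, G)⁺ = {A, B, C, F, G}, which contains all of one fragment — lossless.
Dependency preservation: the restricted closure of {A, B, D} across the fragments never reaches {G}, so A, B, D → G cannot be enforced without a join — not preserved.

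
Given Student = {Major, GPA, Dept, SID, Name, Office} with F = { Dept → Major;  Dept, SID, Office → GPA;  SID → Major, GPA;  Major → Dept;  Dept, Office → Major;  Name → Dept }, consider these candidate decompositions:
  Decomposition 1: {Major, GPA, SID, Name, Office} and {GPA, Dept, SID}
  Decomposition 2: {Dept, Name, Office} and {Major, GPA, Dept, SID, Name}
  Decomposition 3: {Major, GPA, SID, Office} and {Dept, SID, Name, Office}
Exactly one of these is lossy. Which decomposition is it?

Decomposition 1: common = {GPA, SID}, closure = {Major, GPA, Dept, SID} → lossless.
Decomposition 2: common = {Dept, Name}, closure = {Major, Dept, Name} → lossy.
Decomposition 3: common = {SID, Office}, closure = {Major, GPA, Dept, SID, Office} → lossless.

Decomposition 2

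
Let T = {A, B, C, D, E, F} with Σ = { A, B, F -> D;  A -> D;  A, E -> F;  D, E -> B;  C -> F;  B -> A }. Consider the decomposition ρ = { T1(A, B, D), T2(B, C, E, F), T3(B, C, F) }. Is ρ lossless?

Chase test. Columns are A, B, C, D, E, F; row i has aⱼ where attribute j ∈ Ti, else bᵢⱼ.
Initial tableau (one row per fragment):
  row 1: a1 a2 b13 a4 b15 b16
  row 2: b21 a2 a3 b24 a5 a6
  row 3: b31 a2 a3 b34 b35 a6
Rows 1 and 2 agree on B; apply B→A and equate their A entries.
Rows 1 and 3 agree on B; apply B→A and equate their A entries.
Rows 2 and 3 agree on A, B, F; apply A, B, F→D and equate their D entries.
Rows 1 and 2 agree on A; apply A→D and equate their D entries.
Row 2 is now all distinguished symbols — the join is lossless.

Yes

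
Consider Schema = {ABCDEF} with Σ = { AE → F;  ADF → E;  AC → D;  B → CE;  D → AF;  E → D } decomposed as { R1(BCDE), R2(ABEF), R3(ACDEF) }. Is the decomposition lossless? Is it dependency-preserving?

Lossless test (chase): Rows 1 and 2 agree on B; apply B→CE and equate their CE entries. Rows 1 and 3 agree on D; apply D→AF and equate their AF entries. Rows 1 and 2 agree on E; apply E→D and equate their D entries. Row 1 is now all distinguished symbols — the join is lossless.
Dependency preservation: every FD's attributes lie within a single fragment, so each can be enforced locally — preserved.

lossless and dependency-preserving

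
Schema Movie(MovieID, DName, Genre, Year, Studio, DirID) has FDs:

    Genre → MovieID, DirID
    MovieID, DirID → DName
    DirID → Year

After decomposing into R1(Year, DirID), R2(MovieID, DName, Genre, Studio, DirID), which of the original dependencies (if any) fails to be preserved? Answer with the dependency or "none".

none

Genre → MovieID, DirID lies within R2.
MovieID, DirID → DName lies within R2.
DirID → Year lies within R1.
Every dependency is enforceable on the fragments, so the decomposition is dependency-preserving.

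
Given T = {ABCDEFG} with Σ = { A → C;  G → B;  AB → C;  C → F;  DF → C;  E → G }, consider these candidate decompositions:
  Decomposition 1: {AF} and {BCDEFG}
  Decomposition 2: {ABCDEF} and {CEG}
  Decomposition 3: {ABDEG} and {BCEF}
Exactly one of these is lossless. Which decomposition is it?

Decomposition 2

Decomposition 1: common = {F}, closure = {F} → lossy.
Decomposition 2: common = {CE}, closure = {BCEFG} → lossless.
Decomposition 3: common = {BE}, closure = {BEG} → lossy.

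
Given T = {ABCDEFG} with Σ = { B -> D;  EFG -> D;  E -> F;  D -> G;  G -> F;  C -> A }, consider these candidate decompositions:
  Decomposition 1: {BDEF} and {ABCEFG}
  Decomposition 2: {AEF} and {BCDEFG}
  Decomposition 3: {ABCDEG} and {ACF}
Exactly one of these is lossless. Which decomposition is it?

Decomposition 1

Decomposition 1: common = {BEF}, closure = {BDEFG} → lossless.
Decomposition 2: common = {EF}, closure = {EF} → lossy.
Decomposition 3: common = {AC}, closure = {AC} → lossy.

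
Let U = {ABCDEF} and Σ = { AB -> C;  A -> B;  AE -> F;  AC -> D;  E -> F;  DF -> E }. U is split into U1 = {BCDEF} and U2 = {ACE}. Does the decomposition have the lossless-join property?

No

Common attributes: U1 ∩ U2 = {CE}.
Closure of {CE}: E → F applies, adding F. So (CE)⁺ = {CEF}.
The closure contains neither all of U1 = {BCDEF} nor all of U2 = {ACE}, so the common attributes are not a superkey of either fragment. The join is lossy.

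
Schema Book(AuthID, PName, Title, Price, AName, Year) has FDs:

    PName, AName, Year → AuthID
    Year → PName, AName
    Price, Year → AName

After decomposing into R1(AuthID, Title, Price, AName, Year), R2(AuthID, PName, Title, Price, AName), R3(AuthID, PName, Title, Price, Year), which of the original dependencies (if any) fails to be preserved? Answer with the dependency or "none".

none

PName, AName, Year → AuthID: restricted closure across fragments reaches AuthID.
Year → PName, AName: restricted closure across fragments reaches PName, AName.
Price, Year → AName lies within R1.
Every dependency is enforceable on the fragments, so the decomposition is dependency-preserving.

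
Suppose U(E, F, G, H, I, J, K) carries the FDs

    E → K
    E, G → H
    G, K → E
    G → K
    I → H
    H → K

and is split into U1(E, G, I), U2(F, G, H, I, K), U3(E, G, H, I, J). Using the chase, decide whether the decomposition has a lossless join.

Chase test. Columns are E, F, G, H, I, J, K; row i has aⱼ where attribute j ∈ Ui, else bᵢⱼ.
Initial tableau (one row per fragment):
  row 1: a1 b12 a3 b14 a5 b16 b17
  row 2: b21 a2 a3 a4 a5 b26 a7
  row 3: a1 b32 a3 a4 a5 a6 b37
Rows 1 and 3 agree on E; apply E→K and equate their K entries.
Rows 1 and 3 agree on E, G; apply E, G→H and equate their H entries.
Rows 1 and 2 agree on G; apply G→K and equate their K entries.
Rows 1 and 2 agree on G, K; apply G, K→E and equate their E entries.
No row becomes fully distinguished — the join is lossy.

No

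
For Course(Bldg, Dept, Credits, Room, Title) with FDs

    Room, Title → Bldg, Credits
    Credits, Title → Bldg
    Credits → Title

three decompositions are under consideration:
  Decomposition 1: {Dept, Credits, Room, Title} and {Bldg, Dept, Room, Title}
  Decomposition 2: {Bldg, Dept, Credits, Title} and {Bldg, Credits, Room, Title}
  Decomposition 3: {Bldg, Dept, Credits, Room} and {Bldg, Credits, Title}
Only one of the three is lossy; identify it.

Decomposition 2

Decomposition 1: common = {Dept, Room, Title}, closure = {Bldg, Dept, Credits, Room, Title} → lossless.
Decomposition 2: common = {Bldg, Credits, Title}, closure = {Bldg, Credits, Title} → lossy.
Decomposition 3: common = {Bldg, Credits}, closure = {Bldg, Credits, Title} → lossless.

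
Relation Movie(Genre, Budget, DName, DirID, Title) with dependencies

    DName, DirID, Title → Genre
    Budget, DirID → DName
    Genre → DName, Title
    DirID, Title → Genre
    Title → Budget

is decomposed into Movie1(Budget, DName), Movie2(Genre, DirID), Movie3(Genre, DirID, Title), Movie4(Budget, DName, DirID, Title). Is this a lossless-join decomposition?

Chase test. Columns are Genre, Budget, DName, DirID, Title; row i has aⱼ where attribute j ∈ Moviei, else bᵢⱼ.
Initial tableau (one row per fragment):
  row 1: b11 a2 a3 b14 b15
  row 2: a1 b22 b23 a4 b25
  row 3: a1 b32 b33 a4 a5
  row 4: b41 a2 a3 a4 a5
Rows 2 and 3 agree on Genre; apply Genre→DName, Title and equate their DName, Title entries.
Rows 2 and 4 agree on DirID, Title; apply DirID, Title→Genre and equate their Genre entries.
Rows 2 and 3 agree on Title; apply Title→Budget and equate their Budget entries.
Rows 2 and 4 agree on Title; apply Title→Budget and equate their Budget entries.
Rows 2 and 4 agree on Budget, DirID; apply Budget, DirID→DName and equate their DName entries.
Row 2 is now all distinguished symbols — the join is lossless.

Yes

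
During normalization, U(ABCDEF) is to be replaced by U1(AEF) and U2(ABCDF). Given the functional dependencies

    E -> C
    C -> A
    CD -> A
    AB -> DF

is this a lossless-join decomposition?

Common attributes: U1 ∩ U2 = {AF}.
No dependency enlarges {AF}, so (AF)⁺ = {AF}.
The closure contains neither all of U1 = {AEF} nor all of U2 = {ABCDF}, so the common attributes are not a superkey of either fragment. The join is lossy.

No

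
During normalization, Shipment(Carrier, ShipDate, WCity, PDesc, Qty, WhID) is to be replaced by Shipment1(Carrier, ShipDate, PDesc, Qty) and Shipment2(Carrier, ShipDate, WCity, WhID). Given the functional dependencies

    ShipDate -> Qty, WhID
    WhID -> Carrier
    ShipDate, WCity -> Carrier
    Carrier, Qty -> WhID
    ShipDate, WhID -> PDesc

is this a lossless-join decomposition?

Yes

Common attributes: Shipment1 ∩ Shipment2 = {Carrier, ShipDate}.
Closure of {Carrier, ShipDate}: ShipDate → Qty, WhID applies, adding Qty, WhID; ShipDate, WhID → PDesc applies, adding PDesc. So (Carrier, ShipDate)⁺ = {Carrier, ShipDate, PDesc, Qty, WhID}.
This closure contains every attribute of Shipment1, so Shipment1 ∩ Shipment2 → Shipment1. The join is lossless.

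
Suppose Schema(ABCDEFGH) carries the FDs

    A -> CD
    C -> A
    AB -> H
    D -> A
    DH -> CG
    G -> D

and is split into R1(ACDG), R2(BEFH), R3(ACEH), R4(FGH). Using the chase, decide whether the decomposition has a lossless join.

Chase test. Columns are ABCDEFGH; row i has aⱼ where attribute j ∈ Ri, else bᵢⱼ.
Initial tableau (one row per fragment):
  row 1: a1 b12 a3 a4 b15 b16 a7 b18
  row 2: b21 a2 b23 b24 a5 a6 b27 a8
  row 3: a1 b32 a3 b34 a5 b36 b37 a8
  row 4: b41 b42 b43 b44 b45 a6 a7 a8
Rows 1 and 3 agree on A; apply A→CD and equate their CD entries.
Rows 1 and 4 agree on G; apply G→D and equate their D entries.
Rows 1 and 4 agree on D; apply D→A and equate their A entries.
Rows 3 and 4 agree on DH; apply DH→CG and equate their CG entries.
No row becomes fully distinguished — the join is lossy.

No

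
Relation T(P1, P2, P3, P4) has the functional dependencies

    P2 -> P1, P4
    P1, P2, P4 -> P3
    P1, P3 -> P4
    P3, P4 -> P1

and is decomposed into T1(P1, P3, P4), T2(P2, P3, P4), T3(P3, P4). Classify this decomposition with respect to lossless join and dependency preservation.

Lossless test (chase): Rows 1 and 2 agree on P3, P4; apply P3, P4→P1 and equate their P1 entries. Rows 1 and 3 agree on P3, P4; apply P3, P4→P1 and equate their P1 entries. Row 2 is now all distinguished symbols — the join is lossless.
Dependency preservation: P2 → P1, P4; P1, P2, P4 → P3 are not contained in any single fragment, but the restricted closure of each left-hand side across the fragments still reaches the right-hand side; the remaining FDs each lie inside some fragment. All dependencies are preserved.

lossless and dependency-preserving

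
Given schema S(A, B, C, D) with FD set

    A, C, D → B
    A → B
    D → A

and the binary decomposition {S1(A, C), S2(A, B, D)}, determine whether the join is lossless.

Common attributes: S1 ∩ S2 = {A}.
Closure of {A}: A → B applies, adding B. So (A)⁺ = {A, B}.
The closure contains neither all of S1 = {A, C} nor all of S2 = {A, B, D}, so the common attributes are not a superkey of either fragment. The join is lossy.

No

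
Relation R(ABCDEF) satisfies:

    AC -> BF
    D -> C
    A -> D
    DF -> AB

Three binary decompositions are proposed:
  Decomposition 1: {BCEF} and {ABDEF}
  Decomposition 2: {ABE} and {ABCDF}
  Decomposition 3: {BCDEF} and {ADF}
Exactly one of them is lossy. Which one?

Decomposition 1

Decomposition 1: common = {BEF}, closure = {BEF} → lossy.
Decomposition 2: common = {AB}, closure = {ABCDF} → lossless.
Decomposition 3: common = {DF}, closure = {ABCDF} → lossless.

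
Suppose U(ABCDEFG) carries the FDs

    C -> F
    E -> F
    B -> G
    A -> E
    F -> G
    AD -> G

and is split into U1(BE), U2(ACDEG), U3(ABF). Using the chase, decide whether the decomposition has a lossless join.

No

Chase test. Columns are ABCDEFG; row i has aⱼ where attribute j ∈ Ui, else bᵢⱼ.
Initial tableau (one row per fragment):
  row 1: b11 a2 b13 b14 a5 b16 b17
  row 2: a1 b22 a3 a4 a5 b26 a7
  row 3: a1 a2 b33 b34 b35 a6 b37
Rows 1 and 2 agree on E; apply E→F and equate their F entries.
Rows 1 and 3 agree on B; apply B→G and equate their G entries.
Rows 2 and 3 agree on A; apply A→E and equate their E entries.
Rows 1 and 2 agree on F; apply F→G and equate their G entries.
Rows 1 and 3 agree on E; apply E→F and equate their F entries.
No row becomes fully distinguished — the join is lossy.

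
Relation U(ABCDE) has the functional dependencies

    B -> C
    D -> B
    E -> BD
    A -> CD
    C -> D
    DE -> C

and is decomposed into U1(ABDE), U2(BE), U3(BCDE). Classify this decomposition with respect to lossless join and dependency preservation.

Lossless test (chase): Rows 1 and 2 agree on B; apply B→C and equate their C entries. Rows 1 and 3 agree on B; apply B→C and equate their C entries. Rows 1 and 2 agree on E; apply E→BD and equate their BD entries. Row 1 is now all distinguished symbols — the join is lossless.
Dependency preservation: A → CD is not contained in any single fragment, but the restricted closure of its left-hand side across the fragments still reaches the right-hand side; the remaining FDs each lie inside some fragment. All dependencies are preserved.

lossless and dependency-preserving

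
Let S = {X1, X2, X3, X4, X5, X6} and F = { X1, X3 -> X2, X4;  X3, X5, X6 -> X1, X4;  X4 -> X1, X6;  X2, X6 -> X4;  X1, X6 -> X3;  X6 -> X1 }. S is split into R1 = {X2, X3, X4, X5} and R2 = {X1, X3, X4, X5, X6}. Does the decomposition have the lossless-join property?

Common attributes: R1 ∩ R2 = {X3, X4, X5}.
Closure of {X3, X4, X5}: X4 → X1, X6 applies, adding X1, X6; X1, X3 → X2, X4 applies, adding X2. So (X3, X4, X5)⁺ = {X1, X2, X3, X4, X5, X6}.
This closure contains every attribute of R1, so R1 ∩ R2 → R1. The join is lossless.

Yes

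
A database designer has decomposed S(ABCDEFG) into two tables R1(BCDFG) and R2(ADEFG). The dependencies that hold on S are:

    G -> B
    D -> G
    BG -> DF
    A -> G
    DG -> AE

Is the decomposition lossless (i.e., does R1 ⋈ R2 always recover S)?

Yes

Common attributes: R1 ∩ R2 = {DFG}.
Closure of {DFG}: G → B applies, adding B; DG → AE applies, adding AE. So (DFG)⁺ = {ABDEFG}.
This closure contains every attribute of R2, so R1 ∩ R2 → R2. The join is lossless.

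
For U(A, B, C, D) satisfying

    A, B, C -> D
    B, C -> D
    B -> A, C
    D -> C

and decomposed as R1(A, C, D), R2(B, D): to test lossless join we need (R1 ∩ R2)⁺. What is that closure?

R1 ∩ R2 = {D}.
D → C applies, adding C
Closure: {C, D}.

C, D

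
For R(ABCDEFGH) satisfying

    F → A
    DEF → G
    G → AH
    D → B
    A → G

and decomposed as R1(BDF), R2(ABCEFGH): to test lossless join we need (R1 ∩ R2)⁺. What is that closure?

R1 ∩ R2 = {BF}.
F → A applies, adding A
A → G applies, adding G
G → AH applies, adding H
Closure: {ABFGH}.

ABFGH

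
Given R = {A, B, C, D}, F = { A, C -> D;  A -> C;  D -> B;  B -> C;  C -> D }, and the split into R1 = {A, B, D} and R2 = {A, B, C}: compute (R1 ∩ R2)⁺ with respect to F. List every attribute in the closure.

R1 ∩ R2 = {A, B}.
A → C applies, adding C
C → D applies, adding D
Closure: {A, B, C, D}.

A, B, C, D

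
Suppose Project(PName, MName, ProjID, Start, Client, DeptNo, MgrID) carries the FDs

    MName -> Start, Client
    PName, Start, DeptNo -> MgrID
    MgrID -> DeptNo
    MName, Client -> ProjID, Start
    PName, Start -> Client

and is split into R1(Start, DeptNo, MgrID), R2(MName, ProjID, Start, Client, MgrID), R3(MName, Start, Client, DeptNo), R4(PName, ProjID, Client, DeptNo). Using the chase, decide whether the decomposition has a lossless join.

Chase test. Columns are PName, MName, ProjID, Start, Client, DeptNo, MgrID; row i has aⱼ where attribute j ∈ Ri, else bᵢⱼ.
Initial tableau (one row per fragment):
  row 1: b11 b12 b13 a4 b15 a6 a7
  row 2: b21 a2 a3 a4 a5 b26 a7
  row 3: b31 a2 b33 a4 a5 a6 b37
  row 4: a1 b42 a3 b44 a5 a6 b47
Rows 1 and 2 agree on MgrID; apply MgrID→DeptNo and equate their DeptNo entries.
Rows 2 and 3 agree on MName, Client; apply MName, Client→ProjID, Start and equate their ProjID, Start entries.
No row becomes fully distinguished — the join is lossy.

No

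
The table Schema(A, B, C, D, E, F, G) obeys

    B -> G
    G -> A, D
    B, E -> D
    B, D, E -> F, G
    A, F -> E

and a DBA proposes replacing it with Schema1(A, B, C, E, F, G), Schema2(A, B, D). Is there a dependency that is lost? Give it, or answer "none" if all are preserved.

G -> A, D

Check G → A, D: no single fragment contains all of {A, D, G}, and the restricted closure of {G} across the fragments never reaches {A, D}.
B → G is preserved.
B, E → D is preserved.
B, D, E → F, G is preserved.
A, F → E is preserved.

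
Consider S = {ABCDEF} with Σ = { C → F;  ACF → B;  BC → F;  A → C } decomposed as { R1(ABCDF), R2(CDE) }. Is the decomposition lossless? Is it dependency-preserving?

Lossless test: (CD)⁺ = {CDF}, which is a superkey of neither fragment — lossy.
Dependency preservation: every FD's attributes lie within a single fragment, so each can be enforced locally — preserved.

lossy but dependency-preserving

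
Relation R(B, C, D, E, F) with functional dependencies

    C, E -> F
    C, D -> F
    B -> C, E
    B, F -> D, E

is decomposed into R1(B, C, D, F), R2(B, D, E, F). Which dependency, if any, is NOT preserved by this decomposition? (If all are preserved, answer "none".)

Check C, E → F: no single fragment contains all of {C, E, F}, and the restricted closure of {C, E} across the fragments never reaches {F}.
C, D → F is preserved.
B → C, E is preserved.
B, F → D, E is preserved.

C, E -> F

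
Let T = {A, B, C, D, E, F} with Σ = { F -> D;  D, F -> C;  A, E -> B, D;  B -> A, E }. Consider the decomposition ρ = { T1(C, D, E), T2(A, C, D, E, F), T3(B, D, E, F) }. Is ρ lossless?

Chase test. Columns are A, B, C, D, E, F; row i has aⱼ where attribute j ∈ Ti, else bᵢⱼ.
Initial tableau (one row per fragment):
  row 1: b11 b12 a3 a4 a5 b16
  row 2: a1 b22 a3 a4 a5 a6
  row 3: b31 a2 b33 a4 a5 a6
Rows 2 and 3 agree on D, F; apply D, F→C and equate their C entries.
No row becomes fully distinguished — the join is lossy.

No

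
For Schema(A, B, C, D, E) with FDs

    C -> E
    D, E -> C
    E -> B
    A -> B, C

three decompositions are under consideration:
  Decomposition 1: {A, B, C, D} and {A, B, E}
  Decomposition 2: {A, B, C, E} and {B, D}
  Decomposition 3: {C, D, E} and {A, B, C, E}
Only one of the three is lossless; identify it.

Decomposition 1: common = {A, B}, closure = {A, B, C, E} → lossless.
Decomposition 2: common = {B}, closure = {B} → lossy.
Decomposition 3: common = {C, E}, closure = {B, C, E} → lossy.

Decomposition 1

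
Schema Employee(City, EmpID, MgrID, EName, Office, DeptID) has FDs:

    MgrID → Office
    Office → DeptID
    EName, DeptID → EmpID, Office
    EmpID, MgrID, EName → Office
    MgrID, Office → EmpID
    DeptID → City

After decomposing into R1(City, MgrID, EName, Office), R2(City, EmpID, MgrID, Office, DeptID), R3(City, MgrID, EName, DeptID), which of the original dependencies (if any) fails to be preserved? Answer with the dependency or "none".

Check EName, DeptID → EmpID, Office: no single fragment contains all of {EmpID, EName, Office, DeptID}, and the restricted closure of {EName, DeptID} across the fragments never reaches {EmpID, Office}.
MgrID → Office is preserved.
Office → DeptID is preserved.
EmpID, MgrID, EName → Office is preserved.
MgrID, Office → EmpID is preserved.
DeptID → City is preserved.

EName, DeptID → EmpID, Office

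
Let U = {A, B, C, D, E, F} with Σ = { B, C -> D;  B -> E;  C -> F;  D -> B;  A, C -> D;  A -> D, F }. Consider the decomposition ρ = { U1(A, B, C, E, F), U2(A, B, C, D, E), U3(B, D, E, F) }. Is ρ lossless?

Chase test. Columns are A, B, C, D, E, F; row i has aⱼ where attribute j ∈ Ui, else bᵢⱼ.
Initial tableau (one row per fragment):
  row 1: a1 a2 a3 b14 a5 a6
  row 2: a1 a2 a3 a4 a5 b26
  row 3: b31 a2 b33 a4 a5 a6
Rows 1 and 2 agree on B, C; apply B, C→D and equate their D entries.
Rows 1 and 2 agree on C; apply C→F and equate their F entries.
Row 1 is now all distinguished symbols — the join is lossless.

Yes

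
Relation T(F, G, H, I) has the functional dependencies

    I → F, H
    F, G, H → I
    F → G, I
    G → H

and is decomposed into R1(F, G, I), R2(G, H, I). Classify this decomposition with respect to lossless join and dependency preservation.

lossless and dependency-preserving

Lossless test: (G, I)⁺ = {F, G, H, I}, which contains all of one fragment — lossless.
Dependency preservation: I → F, H; F, G, H → I are not contained in any single fragment, but the restricted closure of each left-hand side across the fragments still reaches the right-hand side; the remaining FDs each lie inside some fragment. All dependencies are preserved.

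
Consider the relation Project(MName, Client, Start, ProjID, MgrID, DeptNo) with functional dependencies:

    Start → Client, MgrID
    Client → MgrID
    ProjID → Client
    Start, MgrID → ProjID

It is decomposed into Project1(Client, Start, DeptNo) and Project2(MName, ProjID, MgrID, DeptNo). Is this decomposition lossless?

Common attributes: Project1 ∩ Project2 = {DeptNo}.
No dependency enlarges {DeptNo}, so (DeptNo)⁺ = {DeptNo}.
The closure contains neither all of Project1 = {Client, Start, DeptNo} nor all of Project2 = {MName, ProjID, MgrID, DeptNo}, so the common attributes are not a superkey of either fragment. The join is lossy.

No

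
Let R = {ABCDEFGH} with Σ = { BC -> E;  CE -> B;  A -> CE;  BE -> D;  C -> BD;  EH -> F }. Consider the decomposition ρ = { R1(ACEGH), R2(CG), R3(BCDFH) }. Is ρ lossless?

Chase test. Columns are ABCDEFGH; row i has aⱼ where attribute j ∈ Ri, else bᵢⱼ.
Initial tableau (one row per fragment):
  row 1: a1 b12 a3 b14 a5 b16 a7 a8
  row 2: b21 b22 a3 b24 b25 b26 a7 b28
  row 3: b31 a2 a3 a4 b35 a6 b37 a8
Rows 1 and 2 agree on C; apply C→BD and equate their BD entries.
Rows 1 and 3 agree on C; apply C→BD and equate their BD entries.
Rows 1 and 2 agree on BC; apply BC→E and equate their E entries.
Rows 1 and 3 agree on BC; apply BC→E and equate their E entries.
Rows 1 and 3 agree on EH; apply EH→F and equate their F entries.
Row 1 is now all distinguished symbols — the join is lossless.

Yes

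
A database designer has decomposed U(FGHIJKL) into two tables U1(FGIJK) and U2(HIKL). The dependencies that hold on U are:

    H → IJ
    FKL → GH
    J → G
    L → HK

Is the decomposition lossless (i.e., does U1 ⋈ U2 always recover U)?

No

Common attributes: U1 ∩ U2 = {IK}.
No dependency enlarges {IK}, so (IK)⁺ = {IK}.
The closure contains neither all of U1 = {FGIJK} nor all of U2 = {HIKL}, so the common attributes are not a superkey of either fragment. The join is lossy.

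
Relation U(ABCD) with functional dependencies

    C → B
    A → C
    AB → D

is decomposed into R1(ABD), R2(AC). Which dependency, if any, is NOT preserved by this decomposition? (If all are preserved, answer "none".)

Check C → B: no single fragment contains all of {BC}, and the restricted closure of {C} across the fragments never reaches {B}.
A → C is preserved.
AB → D is preserved.

C → B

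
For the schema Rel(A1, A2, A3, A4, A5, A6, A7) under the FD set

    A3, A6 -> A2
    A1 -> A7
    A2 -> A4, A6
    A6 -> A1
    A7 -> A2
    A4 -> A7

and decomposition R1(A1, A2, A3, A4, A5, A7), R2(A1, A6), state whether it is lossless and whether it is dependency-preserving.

Lossless test: (A1)⁺ = {A1, A2, A4, A6, A7}, which contains all of one fragment — lossless.
Dependency preservation: A3, A6 → A2; A2 → A4, A6 are not contained in any single fragment, but the restricted closure of each left-hand side across the fragments still reaches the right-hand side; the remaining FDs each lie inside some fragment. All dependencies are preserved.

lossless and dependency-preserving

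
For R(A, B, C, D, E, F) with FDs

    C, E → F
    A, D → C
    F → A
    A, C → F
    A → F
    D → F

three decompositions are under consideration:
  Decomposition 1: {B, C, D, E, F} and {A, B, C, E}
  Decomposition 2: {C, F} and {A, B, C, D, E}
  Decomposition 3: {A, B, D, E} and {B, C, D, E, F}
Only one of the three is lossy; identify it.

Decomposition 1: common = {B, C, E}, closure = {A, B, C, E, F} → lossless.
Decomposition 2: common = {C}, closure = {C} → lossy.
Decomposition 3: common = {B, D, E}, closure = {A, B, C, D, E, F} → lossless.

Decomposition 2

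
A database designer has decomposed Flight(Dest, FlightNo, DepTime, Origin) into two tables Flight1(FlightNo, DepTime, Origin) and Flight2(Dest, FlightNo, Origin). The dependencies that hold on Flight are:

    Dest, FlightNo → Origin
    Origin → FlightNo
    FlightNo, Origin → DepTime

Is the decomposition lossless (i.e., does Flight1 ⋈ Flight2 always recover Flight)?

Yes

Common attributes: Flight1 ∩ Flight2 = {FlightNo, Origin}.
Closure of {FlightNo, Origin}: FlightNo, Origin → DepTime applies, adding DepTime. So (FlightNo, Origin)⁺ = {FlightNo, DepTime, Origin}.
This closure contains every attribute of Flight1, so Flight1 ∩ Flight2 → Flight1. The join is lossless.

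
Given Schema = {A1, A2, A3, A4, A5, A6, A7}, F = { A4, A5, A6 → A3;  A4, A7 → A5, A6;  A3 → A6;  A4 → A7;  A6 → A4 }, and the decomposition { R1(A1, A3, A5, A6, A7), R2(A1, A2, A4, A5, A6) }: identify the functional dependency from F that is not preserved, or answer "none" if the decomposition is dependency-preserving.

none

A4, A5, A6 → A3: restricted closure across fragments reaches A3.
A4, A7 → A5, A6: restricted closure across fragments reaches A5, A6.
A3 → A6 lies within R1.
A4 → A7: restricted closure across fragments reaches A7.
A6 → A4 lies within R2.
Every dependency is enforceable on the fragments, so the decomposition is dependency-preserving.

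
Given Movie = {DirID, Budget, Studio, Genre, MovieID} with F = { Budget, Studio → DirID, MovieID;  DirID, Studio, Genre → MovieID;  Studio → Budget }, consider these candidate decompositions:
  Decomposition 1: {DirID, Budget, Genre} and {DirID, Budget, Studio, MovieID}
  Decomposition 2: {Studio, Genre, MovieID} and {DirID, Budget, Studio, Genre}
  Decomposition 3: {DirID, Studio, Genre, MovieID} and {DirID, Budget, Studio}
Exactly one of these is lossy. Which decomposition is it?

Decomposition 1

Decomposition 1: common = {DirID, Budget}, closure = {DirID, Budget} → lossy.
Decomposition 2: common = {Studio, Genre}, closure = {DirID, Budget, Studio, Genre, MovieID} → lossless.
Decomposition 3: common = {DirID, Studio}, closure = {DirID, Budget, Studio, MovieID} → lossless.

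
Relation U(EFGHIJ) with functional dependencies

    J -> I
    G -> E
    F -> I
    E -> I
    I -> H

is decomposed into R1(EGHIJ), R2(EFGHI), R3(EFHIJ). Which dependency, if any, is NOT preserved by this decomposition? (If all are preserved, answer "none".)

none

J → I lies within R1.
G → E lies within R1.
F → I lies within R2.
E → I lies within R1.
I → H lies within R1.
Every dependency is enforceable on the fragments, so the decomposition is dependency-preserving.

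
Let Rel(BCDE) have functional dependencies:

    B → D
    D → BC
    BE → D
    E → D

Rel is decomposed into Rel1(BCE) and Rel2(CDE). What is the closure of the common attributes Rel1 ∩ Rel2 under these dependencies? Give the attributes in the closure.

Rel1 ∩ Rel2 = {CE}.
E → D applies, adding D
D → BC applies, adding B
Closure: {BCDE}.

BCDE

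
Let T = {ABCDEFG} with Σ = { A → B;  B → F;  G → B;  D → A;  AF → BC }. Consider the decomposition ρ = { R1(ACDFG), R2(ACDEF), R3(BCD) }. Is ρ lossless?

Chase test. Columns are ABCDEFG; row i has aⱼ where attribute j ∈ Ri, else bᵢⱼ.
Initial tableau (one row per fragment):
  row 1: a1 b12 a3 a4 b15 a6 a7
  row 2: a1 b22 a3 a4 a5 a6 b27
  row 3: b31 a2 a3 a4 b35 b36 b37
Rows 1 and 2 agree on A; apply A→B and equate their B entries.
Rows 1 and 3 agree on D; apply D→A and equate their A entries.
Rows 1 and 3 agree on A; apply A→B and equate their B entries.
Rows 1 and 3 agree on B; apply B→F and equate their F entries.
No row becomes fully distinguished — the join is lossy.

No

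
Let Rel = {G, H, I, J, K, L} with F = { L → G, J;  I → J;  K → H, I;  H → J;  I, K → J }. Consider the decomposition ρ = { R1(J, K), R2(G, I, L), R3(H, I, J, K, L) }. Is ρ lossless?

Chase test. Columns are G, H, I, J, K, L; row i has aⱼ where attribute j ∈ Ri, else bᵢⱼ.
Initial tableau (one row per fragment):
  row 1: b11 b12 b13 a4 a5 b16
  row 2: a1 b22 a3 b24 b25 a6
  row 3: b31 a2 a3 a4 a5 a6
Rows 2 and 3 agree on L; apply L→G, J and equate their G, J entries.
Rows 1 and 3 agree on K; apply K→H, I and equate their H, I entries.
Row 3 is now all distinguished symbols — the join is lossless.

Yes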